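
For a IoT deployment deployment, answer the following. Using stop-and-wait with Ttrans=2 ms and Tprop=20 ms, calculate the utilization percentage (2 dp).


Given: Ttrans = 2 ms, Tprop = 20 ms
RTT = 2 * Tprop = 2 * 20 = 40 ms
U = Ttrans / (Ttrans + RTT)
U = 2 / (2 + 40)
U = 2 / 42 = 0.047619
U% = 4.76%

4.76


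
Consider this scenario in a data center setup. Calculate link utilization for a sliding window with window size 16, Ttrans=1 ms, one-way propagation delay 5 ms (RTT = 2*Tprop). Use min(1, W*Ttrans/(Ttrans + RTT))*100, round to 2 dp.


Given: W = 16, Ttrans = 1 ms, RTT = 10 ms (= 2 * Tprop, Tprop = 5 ms)
Cycle time = Ttrans + RTT = 1 + 10 = 11 ms (first packet sent until its ACK returns)
W * Ttrans = 16 * 1 = 16 ms of sending per cycle
W * Ttrans / (Ttrans + RTT) = 16 / 11 = 1.454545
U = min(1, 1.454545) = 1.000000
U% = 100.00%

100.00


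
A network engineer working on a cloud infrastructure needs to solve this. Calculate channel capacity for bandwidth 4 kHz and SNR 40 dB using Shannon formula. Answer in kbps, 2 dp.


Given: B = 4 kHz, SNR = 40 dB
SNR linear = 10^(40/10) = 10000
1 + SNR = 10001
log2(10001) = 13.2878566418
C = 4 * 1000 * 13.2878566418 = 53151.4266 bps
C = 53.151427 kbps -> 53.15 kbps (2 dp)

53.15


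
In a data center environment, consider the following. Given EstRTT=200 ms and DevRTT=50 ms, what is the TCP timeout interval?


Given: EstRTT = 200 ms, DevRTT = 50 ms
Timeout = EstRTT + 4 * DevRTT
4 * DevRTT = 4 * 50 = 200
Timeout = 200 + 200 = 400 ms

400


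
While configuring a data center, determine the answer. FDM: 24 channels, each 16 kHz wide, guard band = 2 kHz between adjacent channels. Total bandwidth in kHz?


Given: 24 channels, 16 kHz each, guard = 2 kHz
Channel bandwidth = 24 * 16 = 384 kHz
Guard bands = 23 gaps * 2 kHz = 46 kHz
Total = 384 + 46 = 430 kHz

430


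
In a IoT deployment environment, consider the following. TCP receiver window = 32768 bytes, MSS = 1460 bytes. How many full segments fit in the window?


Given: RWND = 32768 bytes, MSS = 1460 bytes
Full segments = floor(RWND / MSS)
Full segments = floor(32768 / 1460)
Full segments = floor(22.4438) = 22

22


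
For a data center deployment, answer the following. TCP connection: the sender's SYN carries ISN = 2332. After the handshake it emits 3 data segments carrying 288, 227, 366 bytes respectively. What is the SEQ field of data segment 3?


The SYN occupies sequence number ISN = 2332, so the first data byte is ISN + 1 = 2333.
SEQ of data segment i = (ISN + 1) + sum of payload sizes of segments 1..i-1.
Segment 1: SEQ = 2333, payload = 288 bytes
Segment 2: SEQ = 2621, payload = 227 bytes
Segment 3: SEQ = 2848, payload = 366 bytes
SEQ of segment 3 = 2333 + 288 + 227 = 2848

2848


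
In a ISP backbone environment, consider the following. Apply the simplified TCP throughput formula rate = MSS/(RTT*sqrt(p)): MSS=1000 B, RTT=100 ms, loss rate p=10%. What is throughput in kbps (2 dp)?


Given: MSS = 1000 bytes, RTT = 100 ms, loss = 10%
RTT in seconds = 100 / 1000 = 0.1
Loss rate = 10% = 0.1
sqrt(loss) = sqrt(0.1) = 0.316227766017
Throughput (bytes/s) = 1000 / (0.1 * 0.316227766017) = 31622.7766
Throughput (kbps) = 31622.7766 * 8 / 1000 = 252.982213 -> 252.98 kbps (2 dp)

252.98


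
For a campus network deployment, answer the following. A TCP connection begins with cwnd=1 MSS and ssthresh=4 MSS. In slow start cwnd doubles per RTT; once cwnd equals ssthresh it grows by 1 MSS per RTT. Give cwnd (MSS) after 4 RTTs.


RTT 0: cwnd = 1 MSS (initial)
RTT 1: cwnd = 2 MSS (slow start, doubled)
RTT 2: cwnd = 4 MSS (slow start, doubled)
RTT 3: cwnd = 5 MSS (congestion avoidance, +1)
RTT 4: cwnd = 6 MSS (congestion avoidance, +1)

6


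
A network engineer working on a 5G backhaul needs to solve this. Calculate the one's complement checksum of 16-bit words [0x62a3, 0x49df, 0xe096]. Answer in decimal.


Given words: [0x62a3, 0x49df, 0xe096]
Step 1: Sum all words
Raw sum = 25251 + 18911 + 57494 = 101656
Step 2: Fold carry: (36120 + 1) = 36121
One's complement = ~36121 & 0xFFFF = 29414

29414


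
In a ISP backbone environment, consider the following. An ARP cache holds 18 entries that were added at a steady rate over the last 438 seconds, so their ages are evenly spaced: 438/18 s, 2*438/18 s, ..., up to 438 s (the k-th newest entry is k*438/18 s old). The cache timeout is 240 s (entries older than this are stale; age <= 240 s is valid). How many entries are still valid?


Ages are k * 438/18 s for k = 1..18 (spacing = 24.3333 s).
Entry k is valid iff k * 438/18 <= 240 iff k <= 18 * 240 / 438 = 9.8630
n_valid = floor(9.8630) = 9
(n_stale = 18 - 9 = 9)

9


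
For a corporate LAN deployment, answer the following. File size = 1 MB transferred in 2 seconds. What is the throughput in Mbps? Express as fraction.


Given: file = 1 MB, time = 2 s
File in Mb = 1 * 8 = 8 Mb
Throughput = 8 / 2 Mbps
Throughput = 4 Mbps

4


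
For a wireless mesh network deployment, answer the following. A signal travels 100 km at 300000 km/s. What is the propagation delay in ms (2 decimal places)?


Given: distance = 100 km, speed = 300000 km/s
Delay = distance / speed = 100 / 300000 seconds
Delay in ms = 100 * 1000 / 300000
Delay = 0.3333 ms
Rounded to 2 dp = 0.33 ms

0.33


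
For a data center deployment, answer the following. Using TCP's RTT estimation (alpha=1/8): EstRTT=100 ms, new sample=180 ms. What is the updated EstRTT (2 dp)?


Given: EstRTT = 100 ms, SampleRTT = 180 ms, alpha = 1/8
New EstRTT = (1 - alpha) * EstRTT + alpha * SampleRTT
(7/8) * 100 = 87.5
(1/8) * 180 = 22.5
New EstRTT = 87.5 + 22.5 = 110 ms -> 110.00 ms (2 dp)

110.00


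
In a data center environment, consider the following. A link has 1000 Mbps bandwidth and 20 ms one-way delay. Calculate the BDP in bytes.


Given: bandwidth = 1000 Mbps, delay = 20 ms
BDP in bits = 1000 * 10^6 * 20 / 1000
BDP in bits = 20000000
BDP in bytes = 20000000 / 8 = 2500000

2500000


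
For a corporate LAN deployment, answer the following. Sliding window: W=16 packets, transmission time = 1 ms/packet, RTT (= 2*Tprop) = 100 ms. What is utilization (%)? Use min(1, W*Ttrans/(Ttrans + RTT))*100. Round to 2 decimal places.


Given: W = 16, Ttrans = 1 ms, RTT = 100 ms (= 2 * Tprop, Tprop = 50 ms)
Cycle time = Ttrans + RTT = 1 + 100 = 101 ms (first packet sent until its ACK returns)
W * Ttrans = 16 * 1 = 16 ms of sending per cycle
W * Ttrans / (Ttrans + RTT) = 16 / 101 = 0.158416
U = min(1, 0.158416) = 0.158416
U% = 15.84%

15.84


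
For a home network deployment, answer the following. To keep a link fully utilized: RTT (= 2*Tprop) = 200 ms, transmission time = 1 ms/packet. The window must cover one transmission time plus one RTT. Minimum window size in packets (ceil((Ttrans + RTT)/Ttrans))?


Given: Ttrans = 1 ms, RTT = 200 ms (= 2 * Tprop, Tprop = 100 ms)
Time until first ACK returns = Ttrans + RTT = 1 + 200 = 201 ms
Need W * Ttrans >= Ttrans + RTT  ->  W >= (Ttrans + RTT) / Ttrans
(Ttrans + RTT) / Ttrans = 201 / 1 = 201
W_min = ceil(201) = 201

201


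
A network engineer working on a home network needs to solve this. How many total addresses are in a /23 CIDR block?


Given: CIDR prefix /23
Host bits = 32 - 23 = 9
Total addresses = 2^9 = 512

512


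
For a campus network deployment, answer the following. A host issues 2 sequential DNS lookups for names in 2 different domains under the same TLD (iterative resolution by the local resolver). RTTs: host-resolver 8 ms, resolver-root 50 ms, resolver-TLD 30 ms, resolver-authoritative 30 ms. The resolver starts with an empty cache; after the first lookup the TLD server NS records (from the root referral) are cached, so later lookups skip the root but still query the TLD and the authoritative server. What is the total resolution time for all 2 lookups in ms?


Lookup 1 (cold cache): local + root + TLD + auth = 8 + 50 + 30 + 30 = 118 ms
Lookups 2..2 (TLD NS cached -> skip root; new domain -> still ask TLD and auth): local + TLD + auth = 8 + 30 + 30 = 68 ms each
Remaining 1 lookups: 1 * 68 = 68 ms
Total = 118 + 68 = 186 ms

186


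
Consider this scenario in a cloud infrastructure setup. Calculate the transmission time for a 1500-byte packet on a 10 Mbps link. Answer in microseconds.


Given: packet = 1500 bytes, bandwidth = 10 Mbps
Packet in bits = 1500 * 8 = 12000 bits
Bandwidth = 10 * 10^6 = 10000000 bps
Time = 12000 / 10000000 seconds
Time in us = 12000 * 10^6 / 10000000 = 1200

1200


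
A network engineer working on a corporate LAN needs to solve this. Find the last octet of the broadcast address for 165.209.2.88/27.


Given: IP = 165.209.2.88, prefix = /27
Host bits = 32 - 27 = 5
Network last octet = 88 AND mask = 64
Host part size = 2^5 - 1 = 31
Broadcast last octet = 64 OR 31 = 95

95


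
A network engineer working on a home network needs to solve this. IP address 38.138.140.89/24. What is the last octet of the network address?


Given: IP = 38.138.140.89, prefix = /24
Subnet mask = 255.255.255.0
Last octet of IP: 89
Last octet of mask: 0
Network last octet = 89 AND 0 = 0

0


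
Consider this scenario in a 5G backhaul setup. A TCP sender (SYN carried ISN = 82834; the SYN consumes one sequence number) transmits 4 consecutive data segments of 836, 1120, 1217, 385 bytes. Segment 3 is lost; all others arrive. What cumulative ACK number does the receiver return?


SYN uses sequence number 82834; first data byte = ISN + 1 = 82835.
Segment 1: SEQ = 82835, len = 836 B, covers [82835, 83670]
Segment 2: SEQ = 83671, len = 1120 B, covers [83671, 84790]
Segment 3: SEQ = 84791, len = 1217 B, covers [84791, 86007] [LOST]
Segment 4: SEQ = 86008, len = 385 B, covers [86008, 86392]
In-order data received: bytes [82835, 84790] (segments 1..2).
Segment 3 missing -> gap begins at byte 84791; later segments buffered out of order.
Cumulative ACK = next expected in-order byte = 82835 + 836 + 1120 = 84791

84791


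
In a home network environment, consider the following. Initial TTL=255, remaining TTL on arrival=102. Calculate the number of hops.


Given: initial TTL = 255, received TTL = 102
Hops = initial TTL - received TTL
Hops = 255 - 102 = 153

153


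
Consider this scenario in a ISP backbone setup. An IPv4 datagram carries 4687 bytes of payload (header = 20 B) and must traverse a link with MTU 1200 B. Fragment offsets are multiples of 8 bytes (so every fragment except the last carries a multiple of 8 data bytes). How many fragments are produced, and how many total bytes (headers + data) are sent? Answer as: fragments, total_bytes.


Max data per non-final fragment = floor((MTU - header)/8)*8 = floor((1200 - 20)/8)*8 = floor(1180/8)*8 = 1176 B
Final fragment needs no 8-byte alignment: it can carry up to MTU - header = 1180 B
Non-final fragments needed = ceil((payload - 1180) / 1176) = ceil(3507/1176) = ceil(2.9821) = 3
Number of fragments = 3 + 1 = 4
Fragment sizes (data): 3 * 1176 B + 1159 B (last, 1159 <= 1180 OK)
Total bytes sent = payload + n_frags * header = 4687 + 4*20 = 4687 + 80 = 4767 B

4, 4767


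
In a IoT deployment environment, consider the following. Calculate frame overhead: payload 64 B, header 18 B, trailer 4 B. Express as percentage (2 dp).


Given: payload = 64 B, header = 18 B, trailer = 4 B
Overhead bytes = header + trailer = 18 + 4 = 22
Total frame = payload + overhead = 64 + 22 = 86
Overhead % = 22 / 86 * 100 = 25.5814% -> 25.58% (2 dp)

25.58


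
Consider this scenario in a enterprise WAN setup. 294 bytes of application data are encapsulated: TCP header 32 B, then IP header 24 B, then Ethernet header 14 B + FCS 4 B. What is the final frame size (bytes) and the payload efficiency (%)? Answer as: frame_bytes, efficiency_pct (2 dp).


TCP segment = 294 + 32 = 326 B
IP packet = 326 + 24 = 350 B
Ethernet frame = 350 + 14 + 4 = 368 B
Efficiency = app / frame = 294 / 368 = 0.798913 = 79.8913% -> 79.89% (2 dp)

368, 79.89


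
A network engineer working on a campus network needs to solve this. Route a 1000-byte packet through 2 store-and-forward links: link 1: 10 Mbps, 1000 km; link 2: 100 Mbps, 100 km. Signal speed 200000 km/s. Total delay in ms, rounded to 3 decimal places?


Packet = 1000 bytes = 8000 bits. Store-and-forward: sum (t_trans + t_prop) per link.
Link 1: t_trans = 8000/(10*10^6) s = 0.8000 ms; t_prop = 1000/200000 s = 5.0000 ms; subtotal = 5.8000 ms
Link 2: t_trans = 8000/(100*10^6) s = 0.0800 ms; t_prop = 100/200000 s = 0.5000 ms; subtotal = 0.5800 ms
End-to-end = 5.8000 + 0.5800 = 6.3800 ms -> 6.380 ms (3 dp)

6.380


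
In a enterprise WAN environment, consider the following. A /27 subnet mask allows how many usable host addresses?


Given: subnet mask /27
Host bits = 32 - 27 = 5
Total addresses = 2^5 = 32
Usable hosts = 32 - 2 (network + broadcast) = 30

30


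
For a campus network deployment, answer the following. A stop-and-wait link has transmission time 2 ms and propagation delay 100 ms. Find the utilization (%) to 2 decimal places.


Given: Ttrans = 2 ms, Tprop = 100 ms
RTT = 2 * Tprop = 2 * 100 = 200 ms
U = Ttrans / (Ttrans + RTT)
U = 2 / (2 + 200)
U = 2 / 202 = 0.009901
U% = 0.99%

0.99


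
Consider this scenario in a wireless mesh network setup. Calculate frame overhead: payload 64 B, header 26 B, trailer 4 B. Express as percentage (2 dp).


Given: payload = 64 B, header = 26 B, trailer = 4 B
Overhead bytes = header + trailer = 26 + 4 = 30
Total frame = payload + overhead = 64 + 30 = 94
Overhead % = 30 / 94 * 100 = 31.9149% -> 31.91% (2 dp)

31.91


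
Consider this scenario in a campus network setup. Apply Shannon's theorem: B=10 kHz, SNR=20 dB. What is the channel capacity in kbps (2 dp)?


Given: B = 10 kHz, SNR = 20 dB
SNR linear = 10^(20/10) = 100
1 + SNR = 101
log2(101) = 6.6582114828
C = 10 * 1000 * 6.6582114828 = 66582.1148 bps
C = 66.582115 kbps -> 66.58 kbps (2 dp)

66.58


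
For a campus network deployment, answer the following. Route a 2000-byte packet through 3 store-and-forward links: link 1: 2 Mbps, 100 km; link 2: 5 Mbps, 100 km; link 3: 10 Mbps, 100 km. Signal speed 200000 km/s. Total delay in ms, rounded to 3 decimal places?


Packet = 2000 bytes = 16000 bits. Store-and-forward: sum (t_trans + t_prop) per link.
Link 1: t_trans = 16000/(2*10^6) s = 8.0000 ms; t_prop = 100/200000 s = 0.5000 ms; subtotal = 8.5000 ms
Link 2: t_trans = 16000/(5*10^6) s = 3.2000 ms; t_prop = 100/200000 s = 0.5000 ms; subtotal = 3.7000 ms
Link 3: t_trans = 16000/(10*10^6) s = 1.6000 ms; t_prop = 100/200000 s = 0.5000 ms; subtotal = 2.1000 ms
End-to-end = 8.5000 + 3.7000 + 2.1000 = 14.3000 ms -> 14.300 ms (3 dp)

14.300


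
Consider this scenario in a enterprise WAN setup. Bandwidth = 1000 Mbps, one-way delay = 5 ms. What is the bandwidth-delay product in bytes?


Given: bandwidth = 1000 Mbps, delay = 5 ms
BDP in bits = 1000 * 10^6 * 5 / 1000
BDP in bits = 5000000
BDP in bytes = 5000000 / 8 = 625000

625000


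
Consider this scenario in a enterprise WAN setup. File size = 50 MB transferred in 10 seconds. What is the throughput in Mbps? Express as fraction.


Given: file = 50 MB, time = 10 s
File in Mb = 50 * 8 = 400 Mb
Throughput = 400 / 10 Mbps
Throughput = 40 Mbps

40


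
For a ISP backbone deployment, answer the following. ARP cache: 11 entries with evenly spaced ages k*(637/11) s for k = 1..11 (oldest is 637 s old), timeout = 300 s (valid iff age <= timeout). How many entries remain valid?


Ages are k * 637/11 s for k = 1..11 (spacing = 57.9091 s).
Entry k is valid iff k * 637/11 <= 300 iff k <= 11 * 300 / 637 = 5.1805
n_valid = floor(5.1805) = 5
(n_stale = 11 - 5 = 6)

5


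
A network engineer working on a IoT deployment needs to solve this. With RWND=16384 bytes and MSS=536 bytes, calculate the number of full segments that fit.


Given: RWND = 16384 bytes, MSS = 536 bytes
Full segments = floor(RWND / MSS)
Full segments = floor(16384 / 536)
Full segments = floor(30.5672) = 30

30


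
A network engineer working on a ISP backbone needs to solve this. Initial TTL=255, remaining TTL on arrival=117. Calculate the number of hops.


Given: initial TTL = 255, received TTL = 117
Hops = initial TTL - received TTL
Hops = 255 - 117 = 138

138


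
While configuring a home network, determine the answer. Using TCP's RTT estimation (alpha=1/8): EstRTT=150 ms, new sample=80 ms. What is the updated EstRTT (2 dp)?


Given: EstRTT = 150 ms, SampleRTT = 80 ms, alpha = 1/8
New EstRTT = (1 - alpha) * EstRTT + alpha * SampleRTT
(7/8) * 150 = 131.25
(1/8) * 80 = 10
New EstRTT = 131.25 + 10 = 141.25 ms -> 141.25 ms (2 dp)

141.25


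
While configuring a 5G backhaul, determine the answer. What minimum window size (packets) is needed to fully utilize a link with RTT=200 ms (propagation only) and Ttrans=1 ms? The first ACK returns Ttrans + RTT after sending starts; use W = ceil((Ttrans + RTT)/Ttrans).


Given: Ttrans = 1 ms, RTT = 200 ms (= 2 * Tprop, Tprop = 100 ms)
Time until first ACK returns = Ttrans + RTT = 1 + 200 = 201 ms
Need W * Ttrans >= Ttrans + RTT  ->  W >= (Ttrans + RTT) / Ttrans
(Ttrans + RTT) / Ttrans = 201 / 1 = 201
W_min = ceil(201) = 201

201


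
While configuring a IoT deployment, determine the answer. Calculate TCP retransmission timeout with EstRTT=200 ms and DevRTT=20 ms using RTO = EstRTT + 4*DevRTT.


Given: EstRTT = 200 ms, DevRTT = 20 ms
Timeout = EstRTT + 4 * DevRTT
4 * DevRTT = 4 * 20 = 80
Timeout = 200 + 80 = 280 ms

280


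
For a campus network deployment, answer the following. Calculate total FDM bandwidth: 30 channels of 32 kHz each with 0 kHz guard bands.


Given: 30 channels, 32 kHz each, guard = 0 kHz
Channel bandwidth = 30 * 32 = 960 kHz
Guard bands = 29 gaps * 0 kHz = 0 kHz
Total = 960 + 0 = 960 kHz

960


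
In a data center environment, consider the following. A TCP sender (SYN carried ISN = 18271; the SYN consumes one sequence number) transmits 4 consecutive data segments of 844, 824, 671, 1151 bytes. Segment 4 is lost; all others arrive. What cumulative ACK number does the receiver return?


SYN uses sequence number 18271; first data byte = ISN + 1 = 18272.
Segment 1: SEQ = 18272, len = 844 B, covers [18272, 19115]
Segment 2: SEQ = 19116, len = 824 B, covers [19116, 19939]
Segment 3: SEQ = 19940, len = 671 B, covers [19940, 20610]
Segment 4: SEQ = 20611, len = 1151 B, covers [20611, 21761] [LOST]
In-order data received: bytes [18272, 20610] (segments 1..3).
Segment 4 missing -> gap begins at byte 20611.
Cumulative ACK = next expected in-order byte = 18272 + 844 + 824 + 671 = 20611

20611


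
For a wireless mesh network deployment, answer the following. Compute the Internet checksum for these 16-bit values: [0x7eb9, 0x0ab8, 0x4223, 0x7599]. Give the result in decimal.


Given words: [0x7eb9, 0x0ab8, 0x4223, 0x7599]
Step 1: Sum all words
Raw sum = 32441 + 2744 + 16931 + 30105 = 82221
Step 2: Fold carry: (16685 + 1) = 16686
One's complement = ~16686 & 0xFFFF = 48849

48849


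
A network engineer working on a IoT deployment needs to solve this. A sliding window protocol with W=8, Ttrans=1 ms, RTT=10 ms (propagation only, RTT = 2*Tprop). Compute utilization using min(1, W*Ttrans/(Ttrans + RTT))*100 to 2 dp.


Given: W = 8, Ttrans = 1 ms, RTT = 10 ms (= 2 * Tprop, Tprop = 5 ms)
Cycle time = Ttrans + RTT = 1 + 10 = 11 ms (first packet sent until its ACK returns)
W * Ttrans = 8 * 1 = 8 ms of sending per cycle
W * Ttrans / (Ttrans + RTT) = 8 / 11 = 0.727273
U = min(1, 0.727273) = 0.727273
U% = 72.73%

72.73


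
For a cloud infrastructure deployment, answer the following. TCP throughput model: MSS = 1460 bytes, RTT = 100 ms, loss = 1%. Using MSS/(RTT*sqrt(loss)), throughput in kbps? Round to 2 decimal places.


Given: MSS = 1460 bytes, RTT = 100 ms, loss = 1%
RTT in seconds = 100 / 1000 = 0.1
Loss rate = 1% = 0.01
sqrt(loss) = sqrt(0.01) = 0.1
Throughput (bytes/s) = 1460 / (0.1 * 0.1) = 146000.0000
Throughput (kbps) = 146000.0000 * 8 / 1000 = 1168.000000 -> 1168.00 kbps (2 dp)

1168.00


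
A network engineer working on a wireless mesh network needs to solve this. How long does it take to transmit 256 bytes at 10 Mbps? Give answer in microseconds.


Given: packet = 256 bytes, bandwidth = 10 Mbps
Packet in bits = 256 * 8 = 2048 bits
Bandwidth = 10 * 10^6 = 10000000 bps
Time = 2048 / 10000000 seconds
Time in us = 2048 * 10^6 / 10000000 = 204.8

204.8


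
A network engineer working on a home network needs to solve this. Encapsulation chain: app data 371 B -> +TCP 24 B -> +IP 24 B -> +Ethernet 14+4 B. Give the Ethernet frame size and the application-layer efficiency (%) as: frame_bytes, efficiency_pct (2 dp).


TCP segment = 371 + 24 = 395 B
IP packet = 395 + 24 = 419 B
Ethernet frame = 419 + 14 + 4 = 437 B
Efficiency = app / frame = 371 / 437 = 0.848970 = 84.8970% -> 84.90% (2 dp)

437, 84.90


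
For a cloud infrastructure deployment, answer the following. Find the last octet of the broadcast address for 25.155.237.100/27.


Given: IP = 25.155.237.100, prefix = /27
Host bits = 32 - 27 = 5
Network last octet = 100 AND mask = 96
Host part size = 2^5 - 1 = 31
Broadcast last octet = 96 OR 31 = 127

127


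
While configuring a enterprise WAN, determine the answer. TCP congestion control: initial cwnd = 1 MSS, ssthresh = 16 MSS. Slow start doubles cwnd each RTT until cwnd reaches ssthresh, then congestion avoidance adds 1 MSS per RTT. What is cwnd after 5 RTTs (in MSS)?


RTT 0: cwnd = 1 MSS (initial)
RTT 1: cwnd = 2 MSS (slow start, doubled)
RTT 2: cwnd = 4 MSS (slow start, doubled)
RTT 3: cwnd = 8 MSS (slow start, doubled)
RTT 4: cwnd = 16 MSS (slow start, doubled)
RTT 5: cwnd = 17 MSS (congestion avoidance, +1)

17


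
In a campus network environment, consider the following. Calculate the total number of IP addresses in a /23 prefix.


Given: CIDR prefix /23
Host bits = 32 - 23 = 9
Total addresses = 2^9 = 512

512


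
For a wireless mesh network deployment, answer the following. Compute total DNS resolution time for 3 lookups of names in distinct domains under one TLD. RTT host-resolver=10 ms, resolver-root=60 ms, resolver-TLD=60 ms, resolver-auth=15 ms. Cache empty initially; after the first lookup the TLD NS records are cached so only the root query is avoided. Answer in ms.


Lookup 1 (cold cache): local + root + TLD + auth = 10 + 60 + 60 + 15 = 145 ms
Lookups 2..3 (TLD NS cached -> skip root; new domain -> still ask TLD and auth): local + TLD + auth = 10 + 60 + 15 = 85 ms each
Remaining 2 lookups: 2 * 85 = 170 ms
Total = 145 + 170 = 315 ms

315


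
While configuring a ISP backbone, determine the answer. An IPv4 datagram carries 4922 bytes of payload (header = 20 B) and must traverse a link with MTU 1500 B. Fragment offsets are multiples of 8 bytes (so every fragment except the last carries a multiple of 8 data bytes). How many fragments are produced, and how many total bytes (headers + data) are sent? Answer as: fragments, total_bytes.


Max data per non-final fragment = floor((MTU - header)/8)*8 = floor((1500 - 20)/8)*8 = floor(1480/8)*8 = 1480 B
Final fragment needs no 8-byte alignment: it can carry up to MTU - header = 1480 B
Non-final fragments needed = ceil((payload - 1480) / 1480) = ceil(3442/1480) = ceil(2.3257) = 3
Number of fragments = 3 + 1 = 4
Fragment sizes (data): 3 * 1480 B + 482 B (last, 482 <= 1480 OK)
Total bytes sent = payload + n_frags * header = 4922 + 4*20 = 4922 + 80 = 5002 B

4, 5002


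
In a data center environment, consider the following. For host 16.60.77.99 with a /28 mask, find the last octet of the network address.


Given: IP = 16.60.77.99, prefix = /28
Subnet mask = 255.255.255.240
Last octet of IP: 99
Last octet of mask: 240
Network last octet = 99 AND 240 = 96

96


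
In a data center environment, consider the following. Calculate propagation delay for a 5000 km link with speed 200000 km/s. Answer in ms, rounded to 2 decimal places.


Given: distance = 5000 km, speed = 200000 km/s
Delay = distance / speed = 5000 / 200000 seconds
Delay in ms = 5000 * 1000 / 200000
Delay = 25.0000 ms
Rounded to 2 dp = 25.00 ms

25.00


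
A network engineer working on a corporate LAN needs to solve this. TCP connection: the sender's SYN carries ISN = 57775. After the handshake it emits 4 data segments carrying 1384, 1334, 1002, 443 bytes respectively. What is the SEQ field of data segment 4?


The SYN occupies sequence number ISN = 57775, so the first data byte is ISN + 1 = 57776.
SEQ of data segment i = (ISN + 1) + sum of payload sizes of segments 1..i-1.
Segment 1: SEQ = 57776, payload = 1384 bytes
Segment 2: SEQ = 59160, payload = 1334 bytes
Segment 3: SEQ = 60494, payload = 1002 bytes
Segment 4: SEQ = 61496, payload = 443 bytes
SEQ of segment 4 = 57776 + 1384 + 1334 + 1002 = 61496

61496


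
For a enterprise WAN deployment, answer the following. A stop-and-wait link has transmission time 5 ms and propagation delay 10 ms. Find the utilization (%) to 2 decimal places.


Given: Ttrans = 5 ms, Tprop = 10 ms
RTT = 2 * Tprop = 2 * 10 = 20 ms
U = Ttrans / (Ttrans + RTT)
U = 5 / (5 + 20)
U = 5 / 25 = 0.2
U% = 20.00%

20.00


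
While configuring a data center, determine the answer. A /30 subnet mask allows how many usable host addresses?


Given: subnet mask /30
Host bits = 32 - 30 = 2
Total addresses = 2^2 = 4
Usable hosts = 4 - 2 (network + broadcast) = 2

2


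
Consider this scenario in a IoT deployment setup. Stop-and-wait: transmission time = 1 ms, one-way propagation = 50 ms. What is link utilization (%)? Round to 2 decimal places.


Given: Ttrans = 1 ms, Tprop = 50 ms
RTT = 2 * Tprop = 2 * 50 = 100 ms
U = Ttrans / (Ttrans + RTT)
U = 1 / (1 + 100)
U = 1 / 101 = 0.009901
U% = 0.99%

0.99


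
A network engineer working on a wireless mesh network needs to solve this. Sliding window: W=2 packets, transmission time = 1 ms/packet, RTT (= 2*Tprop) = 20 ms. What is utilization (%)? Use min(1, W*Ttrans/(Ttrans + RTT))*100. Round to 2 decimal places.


Given: W = 2, Ttrans = 1 ms, RTT = 20 ms (= 2 * Tprop, Tprop = 10 ms)
Cycle time = Ttrans + RTT = 1 + 20 = 21 ms (first packet sent until its ACK returns)
W * Ttrans = 2 * 1 = 2 ms of sending per cycle
W * Ttrans / (Ttrans + RTT) = 2 / 21 = 0.095238
U = min(1, 0.095238) = 0.095238
U% = 9.52%

9.52


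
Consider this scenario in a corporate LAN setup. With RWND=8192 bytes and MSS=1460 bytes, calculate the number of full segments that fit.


Given: RWND = 8192 bytes, MSS = 1460 bytes
Full segments = floor(RWND / MSS)
Full segments = floor(8192 / 1460)
Full segments = floor(5.611) = 5

5


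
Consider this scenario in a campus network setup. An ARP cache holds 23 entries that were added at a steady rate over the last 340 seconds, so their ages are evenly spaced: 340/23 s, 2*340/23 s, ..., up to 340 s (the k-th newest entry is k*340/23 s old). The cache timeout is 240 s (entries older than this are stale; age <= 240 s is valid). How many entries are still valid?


Ages are k * 340/23 s for k = 1..23 (spacing = 14.7826 s).
Entry k is valid iff k * 340/23 <= 240 iff k <= 23 * 240 / 340 = 16.2353
n_valid = floor(16.2353) = 16
(n_stale = 23 - 16 = 7)

16


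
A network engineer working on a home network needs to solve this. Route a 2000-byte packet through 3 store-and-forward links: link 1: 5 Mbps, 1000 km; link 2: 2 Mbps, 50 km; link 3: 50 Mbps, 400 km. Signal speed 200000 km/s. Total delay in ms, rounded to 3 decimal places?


Packet = 2000 bytes = 16000 bits. Store-and-forward: sum (t_trans + t_prop) per link.
Link 1: t_trans = 16000/(5*10^6) s = 3.2000 ms; t_prop = 1000/200000 s = 5.0000 ms; subtotal = 8.2000 ms
Link 2: t_trans = 16000/(2*10^6) s = 8.0000 ms; t_prop = 50/200000 s = 0.2500 ms; subtotal = 8.2500 ms
Link 3: t_trans = 16000/(50*10^6) s = 0.3200 ms; t_prop = 400/200000 s = 2.0000 ms; subtotal = 2.3200 ms
End-to-end = 8.2000 + 8.2500 + 2.3200 = 18.7700 ms -> 18.770 ms (3 dp)

18.770


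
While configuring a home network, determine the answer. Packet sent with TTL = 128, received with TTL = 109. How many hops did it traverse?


Given: initial TTL = 128, received TTL = 109
Hops = initial TTL - received TTL
Hops = 128 - 109 = 19

19


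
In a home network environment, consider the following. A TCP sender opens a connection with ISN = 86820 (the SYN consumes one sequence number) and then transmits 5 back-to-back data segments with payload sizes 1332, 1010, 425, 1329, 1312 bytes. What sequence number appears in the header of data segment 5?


The SYN occupies sequence number ISN = 86820, so the first data byte is ISN + 1 = 86821.
SEQ of data segment i = (ISN + 1) + sum of payload sizes of segments 1..i-1.
Segment 1: SEQ = 86821, payload = 1332 bytes
Segment 2: SEQ = 88153, payload = 1010 bytes
Segment 3: SEQ = 89163, payload = 425 bytes
Segment 4: SEQ = 89588, payload = 1329 bytes
Segment 5: SEQ = 90917, payload = 1312 bytes
SEQ of segment 5 = 86821 + 1332 + 1010 + 425 + 1329 = 90917

90917


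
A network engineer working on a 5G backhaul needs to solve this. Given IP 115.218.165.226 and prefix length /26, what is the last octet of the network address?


Given: IP = 115.218.165.226, prefix = /26
Subnet mask = 255.255.255.192
Last octet of IP: 226
Last octet of mask: 192
Network last octet = 226 AND 192 = 192

192


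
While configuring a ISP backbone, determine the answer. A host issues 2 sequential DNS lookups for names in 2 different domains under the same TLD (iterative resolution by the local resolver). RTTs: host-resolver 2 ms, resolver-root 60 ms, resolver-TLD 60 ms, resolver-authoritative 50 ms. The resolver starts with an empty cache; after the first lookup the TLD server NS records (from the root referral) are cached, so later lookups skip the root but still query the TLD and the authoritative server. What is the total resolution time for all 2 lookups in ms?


Lookup 1 (cold cache): local + root + TLD + auth = 2 + 60 + 60 + 50 = 172 ms
Lookups 2..2 (TLD NS cached -> skip root; new domain -> still ask TLD and auth): local + TLD + auth = 2 + 60 + 50 = 112 ms each
Remaining 1 lookups: 1 * 112 = 112 ms
Total = 172 + 112 = 284 ms

284


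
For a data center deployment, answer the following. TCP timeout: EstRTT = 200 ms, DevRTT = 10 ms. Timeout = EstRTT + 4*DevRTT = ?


Given: EstRTT = 200 ms, DevRTT = 10 ms
Timeout = EstRTT + 4 * DevRTT
4 * DevRTT = 4 * 10 = 40
Timeout = 200 + 40 = 240 ms

240


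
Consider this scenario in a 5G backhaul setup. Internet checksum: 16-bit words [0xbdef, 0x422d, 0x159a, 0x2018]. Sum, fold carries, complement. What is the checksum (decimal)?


Given words: [0xbdef, 0x422d, 0x159a, 0x2018]
Step 1: Sum all words
Raw sum = 48623 + 16941 + 5530 + 8216 = 79310
Step 2: Fold carry: (13774 + 1) = 13775
One's complement = ~13775 & 0xFFFF = 51760

51760


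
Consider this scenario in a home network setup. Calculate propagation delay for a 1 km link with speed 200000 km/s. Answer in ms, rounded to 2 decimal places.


Given: distance = 1 km, speed = 200000 km/s
Delay = distance / speed = 1 / 200000 seconds
Delay in ms = 1 * 1000 / 200000
Delay = 0.0050 ms
Rounded to 2 dp = 0.01 ms

0.01


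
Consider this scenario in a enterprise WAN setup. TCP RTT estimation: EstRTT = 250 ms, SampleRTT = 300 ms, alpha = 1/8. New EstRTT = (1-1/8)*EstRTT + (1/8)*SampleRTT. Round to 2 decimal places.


Given: EstRTT = 250 ms, SampleRTT = 300 ms, alpha = 1/8
New EstRTT = (1 - alpha) * EstRTT + alpha * SampleRTT
(7/8) * 250 = 218.75
(1/8) * 300 = 37.5
New EstRTT = 218.75 + 37.5 = 256.25 ms -> 256.25 ms (2 dp)

256.25


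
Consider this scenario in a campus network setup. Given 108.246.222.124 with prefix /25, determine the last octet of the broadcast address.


Given: IP = 108.246.222.124, prefix = /25
Host bits = 32 - 25 = 7
Network last octet = 124 AND mask = 0
Host part size = 2^7 - 1 = 127
Broadcast last octet = 0 OR 127 = 127

127


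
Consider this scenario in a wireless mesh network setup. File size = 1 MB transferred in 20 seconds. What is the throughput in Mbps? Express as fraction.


Given: file = 1 MB, time = 20 s
File in Mb = 1 * 8 = 8 Mb
Throughput = 8 / 20 Mbps
Throughput = 2/5 Mbps

2/5


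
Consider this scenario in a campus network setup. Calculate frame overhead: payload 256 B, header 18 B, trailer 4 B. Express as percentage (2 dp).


Given: payload = 256 B, header = 18 B, trailer = 4 B
Overhead bytes = header + trailer = 18 + 4 = 22
Total frame = payload + overhead = 256 + 22 = 278
Overhead % = 22 / 278 * 100 = 7.9137% -> 7.91% (2 dp)

7.91


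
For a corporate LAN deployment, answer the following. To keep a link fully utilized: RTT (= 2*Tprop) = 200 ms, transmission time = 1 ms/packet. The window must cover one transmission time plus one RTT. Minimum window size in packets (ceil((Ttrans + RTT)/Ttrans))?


Given: Ttrans = 1 ms, RTT = 200 ms (= 2 * Tprop, Tprop = 100 ms)
Time until first ACK returns = Ttrans + RTT = 1 + 200 = 201 ms
Need W * Ttrans >= Ttrans + RTT  ->  W >= (Ttrans + RTT) / Ttrans
(Ttrans + RTT) / Ttrans = 201 / 1 = 201
W_min = ceil(201) = 201

201


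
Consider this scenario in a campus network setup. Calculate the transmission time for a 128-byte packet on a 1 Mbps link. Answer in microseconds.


Given: packet = 128 bytes, bandwidth = 1 Mbps
Packet in bits = 128 * 8 = 1024 bits
Bandwidth = 1 * 10^6 = 1000000 bps
Time = 1024 / 1000000 seconds
Time in us = 1024 * 10^6 / 1000000 = 1024

1024


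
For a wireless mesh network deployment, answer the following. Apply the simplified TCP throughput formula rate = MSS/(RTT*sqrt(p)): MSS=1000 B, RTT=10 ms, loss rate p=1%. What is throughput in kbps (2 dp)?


Given: MSS = 1000 bytes, RTT = 10 ms, loss = 1%
RTT in seconds = 10 / 1000 = 0.01
Loss rate = 1% = 0.01
sqrt(loss) = sqrt(0.01) = 0.1
Throughput (bytes/s) = 1000 / (0.01 * 0.1) = 1000000.0000
Throughput (kbps) = 1000000.0000 * 8 / 1000 = 8000.000000 -> 8000.00 kbps (2 dp)

8000.00


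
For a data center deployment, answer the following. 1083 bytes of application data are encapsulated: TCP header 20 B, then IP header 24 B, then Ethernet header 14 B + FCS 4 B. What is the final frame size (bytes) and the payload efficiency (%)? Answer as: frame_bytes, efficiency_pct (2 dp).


TCP segment = 1083 + 20 = 1103 B
IP packet = 1103 + 24 = 1127 B
Ethernet frame = 1127 + 14 + 4 = 1145 B
Efficiency = app / frame = 1083 / 1145 = 0.945852 = 94.5852% -> 94.59% (2 dp)

1145, 94.59


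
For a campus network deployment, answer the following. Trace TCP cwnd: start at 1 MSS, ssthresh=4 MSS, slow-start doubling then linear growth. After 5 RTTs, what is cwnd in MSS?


RTT 0: cwnd = 1 MSS (initial)
RTT 1: cwnd = 2 MSS (slow start, doubled)
RTT 2: cwnd = 4 MSS (slow start, doubled)
RTT 3: cwnd = 5 MSS (congestion avoidance, +1)
RTT 4: cwnd = 6 MSS (congestion avoidance, +1)
RTT 5: cwnd = 7 MSS (congestion avoidance, +1)

7


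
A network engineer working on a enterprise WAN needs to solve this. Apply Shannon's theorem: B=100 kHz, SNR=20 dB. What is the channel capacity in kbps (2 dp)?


Given: B = 100 kHz, SNR = 20 dB
SNR linear = 10^(20/10) = 100
1 + SNR = 101
log2(101) = 6.6582114828
C = 100 * 1000 * 6.6582114828 = 665821.1483 bps
C = 665.821148 kbps -> 665.82 kbps (2 dp)

665.82


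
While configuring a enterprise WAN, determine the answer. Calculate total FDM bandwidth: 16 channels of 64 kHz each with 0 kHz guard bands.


Given: 16 channels, 64 kHz each, guard = 0 kHz
Channel bandwidth = 16 * 64 = 1024 kHz
Guard bands = 15 gaps * 0 kHz = 0 kHz
Total = 1024 + 0 = 1024 kHz

1024


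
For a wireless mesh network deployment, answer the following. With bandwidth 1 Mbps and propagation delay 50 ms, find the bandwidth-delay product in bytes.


Given: bandwidth = 1 Mbps, delay = 50 ms
BDP in bits = 1 * 10^6 * 50 / 1000
BDP in bits = 50000
BDP in bytes = 50000 / 8 = 6250

6250


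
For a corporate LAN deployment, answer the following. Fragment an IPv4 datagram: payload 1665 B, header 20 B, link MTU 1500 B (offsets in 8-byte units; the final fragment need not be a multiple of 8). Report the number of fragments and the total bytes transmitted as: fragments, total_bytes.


Max data per non-final fragment = floor((MTU - header)/8)*8 = floor((1500 - 20)/8)*8 = floor(1480/8)*8 = 1480 B
Final fragment needs no 8-byte alignment: it can carry up to MTU - header = 1480 B
Non-final fragments needed = ceil((payload - 1480) / 1480) = ceil(185/1480) = ceil(0.1250) = 1
Number of fragments = 1 + 1 = 2
Fragment sizes (data): 1 * 1480 B + 185 B (last, 185 <= 1480 OK)
Total bytes sent = payload + n_frags * header = 1665 + 2*20 = 1665 + 40 = 1705 B

2, 1705


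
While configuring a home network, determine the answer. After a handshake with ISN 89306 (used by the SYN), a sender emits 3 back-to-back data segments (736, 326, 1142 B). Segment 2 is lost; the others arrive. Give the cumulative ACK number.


SYN uses sequence number 89306; first data byte = ISN + 1 = 89307.
Segment 1: SEQ = 89307, len = 736 B, covers [89307, 90042]
Segment 2: SEQ = 90043, len = 326 B, covers [90043, 90368] [LOST]
Segment 3: SEQ = 90369, len = 1142 B, covers [90369, 91510]
In-order data received: bytes [89307, 90042] (segments 1..1).
Segment 2 missing -> gap begins at byte 90043; later segments buffered out of order.
Cumulative ACK = next expected in-order byte = 89307 + 736 = 90043

90043


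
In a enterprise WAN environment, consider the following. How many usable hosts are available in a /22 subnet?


Given: subnet mask /22
Host bits = 32 - 22 = 10
Total addresses = 2^10 = 1024
Usable hosts = 1024 - 2 (network + broadcast) = 1022

1022


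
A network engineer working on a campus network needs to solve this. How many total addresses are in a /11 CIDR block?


Given: CIDR prefix /11
Host bits = 32 - 11 = 21
Total addresses = 2^21 = 2097152

2097152


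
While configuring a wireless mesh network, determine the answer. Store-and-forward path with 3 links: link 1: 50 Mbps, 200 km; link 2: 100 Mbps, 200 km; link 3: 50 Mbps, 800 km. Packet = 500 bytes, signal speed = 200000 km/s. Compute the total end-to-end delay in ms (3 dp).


Packet = 500 bytes = 4000 bits. Store-and-forward: sum (t_trans + t_prop) per link.
Link 1: t_trans = 4000/(50*10^6) s = 0.0800 ms; t_prop = 200/200000 s = 1.0000 ms; subtotal = 1.0800 ms
Link 2: t_trans = 4000/(100*10^6) s = 0.0400 ms; t_prop = 200/200000 s = 1.0000 ms; subtotal = 1.0400 ms
Link 3: t_trans = 4000/(50*10^6) s = 0.0800 ms; t_prop = 800/200000 s = 4.0000 ms; subtotal = 4.0800 ms
End-to-end = 1.0800 + 1.0400 + 4.0800 = 6.2000 ms -> 6.200 ms (3 dp)

6.200


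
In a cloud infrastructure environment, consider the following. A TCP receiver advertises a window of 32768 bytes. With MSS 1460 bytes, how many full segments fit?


Given: RWND = 32768 bytes, MSS = 1460 bytes
Full segments = floor(RWND / MSS)
Full segments = floor(32768 / 1460)
Full segments = floor(22.4438) = 22

22


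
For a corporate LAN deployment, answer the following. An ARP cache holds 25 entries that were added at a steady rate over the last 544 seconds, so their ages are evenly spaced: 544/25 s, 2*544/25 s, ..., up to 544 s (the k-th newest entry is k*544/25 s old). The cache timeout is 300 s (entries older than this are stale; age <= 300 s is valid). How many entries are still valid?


Ages are k * 544/25 s for k = 1..25 (spacing = 21.7600 s).
Entry k is valid iff k * 544/25 <= 300 iff k <= 25 * 300 / 544 = 13.7868
n_valid = floor(13.7868) = 13
(n_stale = 25 - 13 = 12)

13


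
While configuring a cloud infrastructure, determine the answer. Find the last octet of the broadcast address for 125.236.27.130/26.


Given: IP = 125.236.27.130, prefix = /26
Host bits = 32 - 26 = 6
Network last octet = 130 AND mask = 128
Host part size = 2^6 - 1 = 63
Broadcast last octet = 128 OR 63 = 191

191


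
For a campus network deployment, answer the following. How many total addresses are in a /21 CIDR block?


Given: CIDR prefix /21
Host bits = 32 - 21 = 11
Total addresses = 2^11 = 2048

2048


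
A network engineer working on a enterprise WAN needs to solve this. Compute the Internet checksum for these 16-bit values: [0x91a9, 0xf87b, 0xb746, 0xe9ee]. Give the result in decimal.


Given words: [0x91a9, 0xf87b, 0xb746, 0xe9ee]
Step 1: Sum all words
Raw sum = 37289 + 63611 + 46918 + 59886 = 207704
Step 2: Fold carry: (11096 + 3) = 11099
One's complement = ~11099 & 0xFFFF = 54436

54436
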